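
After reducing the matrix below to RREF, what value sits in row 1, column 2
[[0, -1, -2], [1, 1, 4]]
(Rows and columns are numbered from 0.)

2

Swap r1 and r2.
  [ 1   1   4 ]
  [ 0  -1  -2 ]
Multiply r2 by -1.
  [ 1  1  4 ]
  [ 0  1  2 ]
Subtract r2 from r1.
  [ 1  0  2 ]
  [ 0  1  2 ]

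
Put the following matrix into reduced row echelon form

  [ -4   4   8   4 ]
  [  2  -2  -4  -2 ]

[[1, -1, -2, -1], [0, 0, 0, 0]]

ρ1 := -1/4·ρ1
  [ 1  -1  -2  -1 ]
  [ 2  -2  -4  -2 ]
ρ2 := ρ2 − 2·ρ1
  [ 1  -1  -2  -1 ]
  [ 0   0   0   0 ]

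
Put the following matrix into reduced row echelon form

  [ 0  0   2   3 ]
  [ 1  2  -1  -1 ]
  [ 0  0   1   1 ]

r1 ↔ r2
  [ 1  2  -1  -1 ]
  [ 0  0   2   3 ]
  [ 0  0   1   1 ]
r2 ← 1/2·r2
  [ 1  2  -1   -1 ]
  [ 0  0   1  3/2 ]
  [ 0  0   1    1 ]
r3 ← r3 − r2
  [ 1  2  -1    -1 ]
  [ 0  0   1   3/2 ]
  [ 0  0   0  -1/2 ]
r3 ← -2·r3
  [ 1  2  -1   -1 ]
  [ 0  0   1  3/2 ]
  [ 0  0   0    1 ]
r2 ← r2 − 3/2·r3
  [ 1  2  -1  -1 ]
  [ 0  0   1   0 ]
  [ 0  0   0   1 ]
r1 ← r1 + r3
  [ 1  2  -1  0 ]
  [ 0  0   1  0 ]
  [ 0  0   0  1 ]
r1 ← r1 + r2
  [ 1  2  0  0 ]
  [ 0  0  1  0 ]
  [ 0  0  0  1 ]

[[1, 2, 0, 0], [0, 0, 1, 0], [0, 0, 0, 1]]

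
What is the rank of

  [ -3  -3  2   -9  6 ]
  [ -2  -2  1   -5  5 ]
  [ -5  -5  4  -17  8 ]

rank = 2

R1 -> -1/3·R1
  [  1   1  -2/3    3  -2 ]
  [ -2  -2     1   -5   5 ]
  [ -5  -5     4  -17   8 ]
R2 -> R2 + 2·R1
  [  1   1  -2/3    3  -2 ]
  [  0   0  -1/3    1   1 ]
  [ -5  -5     4  -17   8 ]
R3 -> R3 + 5·R1
  [ 1  1  -2/3   3  -2 ]
  [ 0  0  -1/3   1   1 ]
  [ 0  0   2/3  -2  -2 ]
R2 -> -3·R2
  [ 1  1  -2/3   3  -2 ]
  [ 0  0     1  -3  -3 ]
  [ 0  0   2/3  -2  -2 ]
R3 -> R3 − 2/3·R2
  [ 1  1  -2/3   3  -2 ]
  [ 0  0     1  -3  -3 ]
  [ 0  0     0   0   0 ]
R1 -> R1 + 2/3·R2
  [ 1  1  0   1  -4 ]
  [ 0  0  1  -3  -3 ]
  [ 0  0  0   0   0 ]
The reduced form has 2 nonzero rows.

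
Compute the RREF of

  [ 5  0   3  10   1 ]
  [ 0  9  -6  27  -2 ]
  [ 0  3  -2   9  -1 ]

[[1, 0, 3/5, 2, 0], [0, 1, -2/3, 3, 0], [0, 0, 0, 0, 1]]

R1 -> 1/5·R1
  [ 1  0  3/5   2  1/5 ]
  [ 0  9   -6  27   -2 ]
  [ 0  3   -2   9   -1 ]
R2 -> 1/9·R2
  [ 1  0   3/5  2   1/5 ]
  [ 0  1  -2/3  3  -2/9 ]
  [ 0  3    -2  9    -1 ]
R3 -> R3 − 3·R2
  [ 1  0   3/5  2   1/5 ]
  [ 0  1  -2/3  3  -2/9 ]
  [ 0  0     0  0  -1/3 ]
R3 -> -3·R3
  [ 1  0   3/5  2   1/5 ]
  [ 0  1  -2/3  3  -2/9 ]
  [ 0  0     0  0     1 ]
R2 -> R2 + 2/9·R3
  [ 1  0   3/5  2  1/5 ]
  [ 0  1  -2/3  3    0 ]
  [ 0  0     0  0    1 ]
R1 -> R1 − 1/5·R3
  [ 1  0   3/5  2  0 ]
  [ 0  1  -2/3  3  0 ]
  [ 0  0     0  0  1 ]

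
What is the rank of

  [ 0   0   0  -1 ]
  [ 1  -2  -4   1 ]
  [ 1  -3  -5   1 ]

ρ1 <=> ρ2
  [ 1  -2  -4   1 ]
  [ 0   0   0  -1 ]
  [ 1  -3  -5   1 ]
ρ3 ← ρ3 − ρ1
  [ 1  -2  -4   1 ]
  [ 0   0   0  -1 ]
  [ 0  -1  -1   0 ]
ρ2 <=> ρ3
  [ 1  -2  -4   1 ]
  [ 0  -1  -1   0 ]
  [ 0   0   0  -1 ]
ρ2 ← -1·ρ2
  [ 1  -2  -4   1 ]
  [ 0   1   1   0 ]
  [ 0   0   0  -1 ]
ρ3 ← -1·ρ3
  [ 1  -2  -4  1 ]
  [ 0   1   1  0 ]
  [ 0   0   0  1 ]
ρ1 ← ρ1 − ρ3
  [ 1  -2  -4  0 ]
  [ 0   1   1  0 ]
  [ 0   0   0  1 ]
ρ1 ← ρ1 + 2·ρ2
  [ 1  0  -2  0 ]
  [ 0  1   1  0 ]
  [ 0  0   0  1 ]
The reduced form has 3 nonzero rows.

rank = 3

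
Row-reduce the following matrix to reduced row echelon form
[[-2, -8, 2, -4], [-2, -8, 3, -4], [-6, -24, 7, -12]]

[[1, 4, 0, 2], [0, 0, 1, 0], [0, 0, 0, 0]]

Multiply R1 by -1/2.
  [  1    4  -1    2 ]
  [ -2   -8   3   -4 ]
  [ -6  -24   7  -12 ]
Add 2 times R1 to R2.
  [  1    4  -1    2 ]
  [  0    0   1    0 ]
  [ -6  -24   7  -12 ]
Add 6 times R1 to R3.
  [ 1  4  -1  2 ]
  [ 0  0   1  0 ]
  [ 0  0   1  0 ]
Subtract R2 from R3.
  [ 1  4  -1  2 ]
  [ 0  0   1  0 ]
  [ 0  0   0  0 ]
Add R2 to R1.
  [ 1  4  0  2 ]
  [ 0  0  1  0 ]
  [ 0  0  0  0 ]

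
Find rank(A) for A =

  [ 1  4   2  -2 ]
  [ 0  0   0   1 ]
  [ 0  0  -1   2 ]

rank = 3

ρ2 <=> ρ3
ρ2 → -1·ρ2
ρ2 → ρ2 + 2·ρ3
ρ1 → ρ1 + 2·ρ3
ρ1 → ρ1 − 2·ρ2
The reduced form has 3 nonzero rows.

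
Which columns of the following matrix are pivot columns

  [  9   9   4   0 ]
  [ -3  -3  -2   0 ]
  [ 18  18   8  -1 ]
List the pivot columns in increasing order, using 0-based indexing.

Multiply R1 by 1/9.
  [  1   1  4/9   0 ]
  [ -3  -3   -2   0 ]
  [ 18  18    8  -1 ]
Add 3 times R1 to R2.
  [  1   1   4/9   0 ]
  [  0   0  -2/3   0 ]
  [ 18  18     8  -1 ]
Subtract 18 times R1 from R3.
  [ 1  1   4/9   0 ]
  [ 0  0  -2/3   0 ]
  [ 0  0     0  -1 ]
Multiply R2 by -3/2.
  [ 1  1  4/9   0 ]
  [ 0  0    1   0 ]
  [ 0  0    0  -1 ]
Multiply R3 by -1.
  [ 1  1  4/9  0 ]
  [ 0  0    1  0 ]
  [ 0  0    0  1 ]
Subtract 4/9 times R2 from R1.
  [ 1  1  0  0 ]
  [ 0  0  1  0 ]
  [ 0  0  0  1 ]
Pivot columns are the columns containing a leading 1.

0, 2, 3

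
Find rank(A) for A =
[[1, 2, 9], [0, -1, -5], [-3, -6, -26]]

rank = 3

r3 ← r3 + 3·r1
r2 ← -1·r2
r2 ← r2 − 5·r3
r1 ← r1 − 9·r3
r1 ← r1 − 2·r2
The reduced form has 3 nonzero rows.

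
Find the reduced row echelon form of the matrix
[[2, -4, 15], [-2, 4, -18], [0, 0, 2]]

[[1, -2, 0], [0, 0, 1], [0, 0, 0]]

R1 ← 1/2·R1
  [  1  -2  15/2 ]
  [ -2   4   -18 ]
  [  0   0     2 ]
R2 ← R2 + 2·R1
  [ 1  -2  15/2 ]
  [ 0   0    -3 ]
  [ 0   0     2 ]
R2 ← -1/3·R2
  [ 1  -2  15/2 ]
  [ 0   0     1 ]
  [ 0   0     2 ]
R3 ← R3 − 2·R2
  [ 1  -2  15/2 ]
  [ 0   0     1 ]
  [ 0   0     0 ]
R1 ← R1 − 15/2·R2
  [ 1  -2  0 ]
  [ 0   0  1 ]
  [ 0   0  0 ]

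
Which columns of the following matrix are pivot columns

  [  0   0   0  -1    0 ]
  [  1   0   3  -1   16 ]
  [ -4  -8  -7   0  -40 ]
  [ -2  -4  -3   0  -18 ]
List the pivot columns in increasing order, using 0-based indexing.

R1 ↔ R2
  [  1   0   3  -1   16 ]
  [  0   0   0  -1    0 ]
  [ -4  -8  -7   0  -40 ]
  [ -2  -4  -3   0  -18 ]
R3 → R3 + 4·R1
  [  1   0   3  -1   16 ]
  [  0   0   0  -1    0 ]
  [  0  -8   5  -4   24 ]
  [ -2  -4  -3   0  -18 ]
R4 → R4 + 2·R1
  [ 1   0  3  -1  16 ]
  [ 0   0  0  -1   0 ]
  [ 0  -8  5  -4  24 ]
  [ 0  -4  3  -2  14 ]
R2 ↔ R3
  [ 1   0  3  -1  16 ]
  [ 0  -8  5  -4  24 ]
  [ 0   0  0  -1   0 ]
  [ 0  -4  3  -2  14 ]
R2 → -1/8·R2
  [ 1   0     3   -1  16 ]
  [ 0   1  -5/8  1/2  -3 ]
  [ 0   0     0   -1   0 ]
  [ 0  -4     3   -2  14 ]
R4 → R4 + 4·R2
  [ 1  0     3   -1  16 ]
  [ 0  1  -5/8  1/2  -3 ]
  [ 0  0     0   -1   0 ]
  [ 0  0   1/2    0   2 ]
R3 ↔ R4
  [ 1  0     3   -1  16 ]
  [ 0  1  -5/8  1/2  -3 ]
  [ 0  0   1/2    0   2 ]
  [ 0  0     0   -1   0 ]
R3 → 2·R3
  [ 1  0     3   -1  16 ]
  [ 0  1  -5/8  1/2  -3 ]
  [ 0  0     1    0   4 ]
  [ 0  0     0   -1   0 ]
R4 → -1·R4
  [ 1  0     3   -1  16 ]
  [ 0  1  -5/8  1/2  -3 ]
  [ 0  0     1    0   4 ]
  [ 0  0     0    1   0 ]
R2 → R2 − 1/2·R4
  [ 1  0     3  -1  16 ]
  [ 0  1  -5/8   0  -3 ]
  [ 0  0     1   0   4 ]
  [ 0  0     0   1   0 ]
R1 → R1 + R4
  [ 1  0     3  0  16 ]
  [ 0  1  -5/8  0  -3 ]
  [ 0  0     1  0   4 ]
  [ 0  0     0  1   0 ]
R2 → R2 + 5/8·R3
  [ 1  0  3  0    16 ]
  [ 0  1  0  0  -1/2 ]
  [ 0  0  1  0     4 ]
  [ 0  0  0  1     0 ]
R1 → R1 − 3·R3
  [ 1  0  0  0     4 ]
  [ 0  1  0  0  -1/2 ]
  [ 0  0  1  0     4 ]
  [ 0  0  0  1     0 ]
Pivot columns are the columns containing a leading 1.

0, 1, 2, 3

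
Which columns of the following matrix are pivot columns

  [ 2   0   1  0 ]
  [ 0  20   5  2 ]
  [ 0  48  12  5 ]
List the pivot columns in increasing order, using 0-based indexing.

R1 -> 1/2·R1
  [ 1   0  1/2  0 ]
  [ 0  20    5  2 ]
  [ 0  48   12  5 ]
R2 -> 1/20·R2
  [ 1   0  1/2     0 ]
  [ 0   1  1/4  1/10 ]
  [ 0  48   12     5 ]
R3 -> R3 − 48·R2
  [ 1  0  1/2     0 ]
  [ 0  1  1/4  1/10 ]
  [ 0  0    0   1/5 ]
R3 -> 5·R3
  [ 1  0  1/2     0 ]
  [ 0  1  1/4  1/10 ]
  [ 0  0    0     1 ]
R2 -> R2 − 1/10·R3
  [ 1  0  1/2  0 ]
  [ 0  1  1/4  0 ]
  [ 0  0    0  1 ]
Pivot columns are the columns containing a leading 1.

0, 1, 3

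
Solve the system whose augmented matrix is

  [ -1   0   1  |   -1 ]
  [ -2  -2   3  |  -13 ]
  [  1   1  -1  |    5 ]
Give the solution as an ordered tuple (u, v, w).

(-2, 4, -3)

ρ1 → -1·ρ1
  [  1   0  -1  |    1 ]
  [ -2  -2   3  |  -13 ]
  [  1   1  -1  |    5 ]
ρ2 → ρ2 + 2·ρ1
  [ 1   0  -1  |    1 ]
  [ 0  -2   1  |  -11 ]
  [ 1   1  -1  |    5 ]
ρ3 → ρ3 − ρ1
  [ 1   0  -1  |    1 ]
  [ 0  -2   1  |  -11 ]
  [ 0   1   0  |    4 ]
ρ2 → -1/2·ρ2
  [ 1  0    -1  |     1 ]
  [ 0  1  -1/2  |  11/2 ]
  [ 0  1     0  |     4 ]
ρ3 → ρ3 − ρ2
  [ 1  0    -1  |     1 ]
  [ 0  1  -1/2  |  11/2 ]
  [ 0  0   1/2  |  -3/2 ]
ρ3 → 2·ρ3
  [ 1  0    -1  |     1 ]
  [ 0  1  -1/2  |  11/2 ]
  [ 0  0     1  |    -3 ]
ρ2 → ρ2 + 1/2·ρ3
  [ 1  0  -1  |   1 ]
  [ 0  1   0  |   4 ]
  [ 0  0   1  |  -3 ]
ρ1 → ρ1 + ρ3
  [ 1  0  0  |  -2 ]
  [ 0  1  0  |   4 ]
  [ 0  0  1  |  -3 ]
Reading off the last column: u = -2, v = 4, w = -3.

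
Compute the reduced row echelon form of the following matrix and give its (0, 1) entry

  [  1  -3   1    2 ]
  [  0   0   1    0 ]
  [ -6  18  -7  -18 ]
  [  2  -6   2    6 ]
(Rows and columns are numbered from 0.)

-3

R3 -> R3 + 6·R1
  [ 1  -3   1   2 ]
  [ 0   0   1   0 ]
  [ 0   0  -1  -6 ]
  [ 2  -6   2   6 ]
R4 -> R4 − 2·R1
  [ 1  -3   1   2 ]
  [ 0   0   1   0 ]
  [ 0   0  -1  -6 ]
  [ 0   0   0   2 ]
R3 -> R3 + R2
  [ 1  -3  1   2 ]
  [ 0   0  1   0 ]
  [ 0   0  0  -6 ]
  [ 0   0  0   2 ]
R3 -> -1/6·R3
  [ 1  -3  1  2 ]
  [ 0   0  1  0 ]
  [ 0   0  0  1 ]
  [ 0   0  0  2 ]
R4 -> R4 − 2·R3
  [ 1  -3  1  2 ]
  [ 0   0  1  0 ]
  [ 0   0  0  1 ]
  [ 0   0  0  0 ]
R1 -> R1 − 2·R3
  [ 1  -3  1  0 ]
  [ 0   0  1  0 ]
  [ 0   0  0  1 ]
  [ 0   0  0  0 ]
R1 -> R1 − R2
  [ 1  -3  0  0 ]
  [ 0   0  1  0 ]
  [ 0   0  0  1 ]
  [ 0   0  0  0 ]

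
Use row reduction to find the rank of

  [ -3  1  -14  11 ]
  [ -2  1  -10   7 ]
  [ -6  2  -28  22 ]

rank = 2

R1 -> -1/3·R1
  [  1  -1/3  14/3  -11/3 ]
  [ -2     1   -10      7 ]
  [ -6     2   -28     22 ]
R2 -> R2 + 2·R1
  [  1  -1/3  14/3  -11/3 ]
  [  0   1/3  -2/3   -1/3 ]
  [ -6     2   -28     22 ]
R3 -> R3 + 6·R1
  [ 1  -1/3  14/3  -11/3 ]
  [ 0   1/3  -2/3   -1/3 ]
  [ 0     0     0      0 ]
R2 -> 3·R2
  [ 1  -1/3  14/3  -11/3 ]
  [ 0     1    -2     -1 ]
  [ 0     0     0      0 ]
R1 -> R1 + 1/3·R2
  [ 1  0   4  -4 ]
  [ 0  1  -2  -1 ]
  [ 0  0   0   0 ]
The reduced form has 2 nonzero rows.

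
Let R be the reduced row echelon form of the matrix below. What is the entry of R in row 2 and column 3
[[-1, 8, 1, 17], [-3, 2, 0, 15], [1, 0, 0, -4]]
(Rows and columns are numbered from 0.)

1

ρ1 := -1·ρ1
  [  1  -8  -1  -17 ]
  [ -3   2   0   15 ]
  [  1   0   0   -4 ]
ρ2 := ρ2 + 3·ρ1
  [ 1   -8  -1  -17 ]
  [ 0  -22  -3  -36 ]
  [ 1    0   0   -4 ]
ρ3 := ρ3 − ρ1
  [ 1   -8  -1  -17 ]
  [ 0  -22  -3  -36 ]
  [ 0    8   1   13 ]
ρ2 := -1/22·ρ2
  [ 1  -8    -1    -17 ]
  [ 0   1  3/22  18/11 ]
  [ 0   8     1     13 ]
ρ3 := ρ3 − 8·ρ2
  [ 1  -8     -1    -17 ]
  [ 0   1   3/22  18/11 ]
  [ 0   0  -1/11  -1/11 ]
ρ3 := -11·ρ3
  [ 1  -8    -1    -17 ]
  [ 0   1  3/22  18/11 ]
  [ 0   0     1      1 ]
ρ2 := ρ2 − 3/22·ρ3
  [ 1  -8  -1  -17 ]
  [ 0   1   0  3/2 ]
  [ 0   0   1    1 ]
ρ1 := ρ1 + ρ3
  [ 1  -8  0  -16 ]
  [ 0   1  0  3/2 ]
  [ 0   0  1    1 ]
ρ1 := ρ1 + 8·ρ2
  [ 1  0  0   -4 ]
  [ 0  1  0  3/2 ]
  [ 0  0  1    1 ]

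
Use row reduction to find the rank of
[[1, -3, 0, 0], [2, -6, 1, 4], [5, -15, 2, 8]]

r2 := r2 − 2·r1
r3 := r3 − 5·r1
r3 := r3 − 2·r2
The reduced form has 2 nonzero rows.

rank = 2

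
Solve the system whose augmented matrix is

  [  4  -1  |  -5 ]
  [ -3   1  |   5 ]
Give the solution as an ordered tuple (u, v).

(0, 5)

ρ1 := 1/4·ρ1
ρ2 := ρ2 + 3·ρ1
ρ2 := 4·ρ2
ρ1 := ρ1 + 1/4·ρ2
Reading off the last column: u = 0, v = 5.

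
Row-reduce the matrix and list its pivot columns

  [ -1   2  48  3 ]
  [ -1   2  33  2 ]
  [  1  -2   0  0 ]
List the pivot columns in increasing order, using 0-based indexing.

Multiply ρ1 by -1.
Add ρ1 to ρ2.
Subtract ρ1 from ρ3.
Multiply ρ2 by -1/15.
Subtract 48 times ρ2 from ρ3.
Multiply ρ3 by -5.
Subtract 1/15 times ρ3 from ρ2.
Add 3 times ρ3 to ρ1.
Add 48 times ρ2 to ρ1.
Pivot columns are the columns containing a leading 1.

0, 2, 3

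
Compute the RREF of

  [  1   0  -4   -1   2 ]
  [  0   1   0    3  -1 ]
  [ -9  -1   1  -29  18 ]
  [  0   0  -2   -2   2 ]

[[1, 0, 0, 3, -2], [0, 1, 0, 3, -1], [0, 0, 1, 1, -1], [0, 0, 0, 0, 0]]

R3 := R3 + 9·R1
  [ 1   0   -4   -1   2 ]
  [ 0   1    0    3  -1 ]
  [ 0  -1  -35  -38  36 ]
  [ 0   0   -2   -2   2 ]
R3 := R3 + R2
  [ 1  0   -4   -1   2 ]
  [ 0  1    0    3  -1 ]
  [ 0  0  -35  -35  35 ]
  [ 0  0   -2   -2   2 ]
R3 := -1/35·R3
  [ 1  0  -4  -1   2 ]
  [ 0  1   0   3  -1 ]
  [ 0  0   1   1  -1 ]
  [ 0  0  -2  -2   2 ]
R4 := R4 + 2·R3
  [ 1  0  -4  -1   2 ]
  [ 0  1   0   3  -1 ]
  [ 0  0   1   1  -1 ]
  [ 0  0   0   0   0 ]
R1 := R1 + 4·R3
  [ 1  0  0  3  -2 ]
  [ 0  1  0  3  -1 ]
  [ 0  0  1  1  -1 ]
  [ 0  0  0  0   0 ]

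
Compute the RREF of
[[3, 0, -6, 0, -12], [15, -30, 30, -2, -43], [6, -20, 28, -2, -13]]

R1 := 1/3·R1
  [  1    0  -2   0   -4 ]
  [ 15  -30  30  -2  -43 ]
  [  6  -20  28  -2  -13 ]
R2 := R2 − 15·R1
  [ 1    0  -2   0   -4 ]
  [ 0  -30  60  -2   17 ]
  [ 6  -20  28  -2  -13 ]
R3 := R3 − 6·R1
  [ 1    0  -2   0  -4 ]
  [ 0  -30  60  -2  17 ]
  [ 0  -20  40  -2  11 ]
R2 := -1/30·R2
  [ 1    0  -2     0      -4 ]
  [ 0    1  -2  1/15  -17/30 ]
  [ 0  -20  40    -2      11 ]
R3 := R3 + 20·R2
  [ 1  0  -2     0      -4 ]
  [ 0  1  -2  1/15  -17/30 ]
  [ 0  0   0  -2/3    -1/3 ]
R3 := -3/2·R3
  [ 1  0  -2     0      -4 ]
  [ 0  1  -2  1/15  -17/30 ]
  [ 0  0   0     1     1/2 ]
R2 := R2 − 1/15·R3
  [ 1  0  -2  0    -4 ]
  [ 0  1  -2  0  -3/5 ]
  [ 0  0   0  1   1/2 ]

[[1, 0, -2, 0, -4], [0, 1, -2, 0, -3/5], [0, 0, 0, 1, 1/2]]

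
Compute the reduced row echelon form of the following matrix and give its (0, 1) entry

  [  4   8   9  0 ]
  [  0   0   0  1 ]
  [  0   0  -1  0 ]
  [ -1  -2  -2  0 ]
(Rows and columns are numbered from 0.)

2

R1 -> 1/4·R1
  [  1   2  9/4  0 ]
  [  0   0    0  1 ]
  [  0   0   -1  0 ]
  [ -1  -2   -2  0 ]
R4 -> R4 + R1
  [ 1  2  9/4  0 ]
  [ 0  0    0  1 ]
  [ 0  0   -1  0 ]
  [ 0  0  1/4  0 ]
R2 <=> R3
  [ 1  2  9/4  0 ]
  [ 0  0   -1  0 ]
  [ 0  0    0  1 ]
  [ 0  0  1/4  0 ]
R2 -> -1·R2
  [ 1  2  9/4  0 ]
  [ 0  0    1  0 ]
  [ 0  0    0  1 ]
  [ 0  0  1/4  0 ]
R4 -> R4 − 1/4·R2
  [ 1  2  9/4  0 ]
  [ 0  0    1  0 ]
  [ 0  0    0  1 ]
  [ 0  0    0  0 ]
R1 -> R1 − 9/4·R2
  [ 1  2  0  0 ]
  [ 0  0  1  0 ]
  [ 0  0  0  1 ]
  [ 0  0  0  0 ]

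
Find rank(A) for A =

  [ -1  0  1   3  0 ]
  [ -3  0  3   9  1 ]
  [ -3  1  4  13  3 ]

R1 → -1·R1
  [  1  0  -1  -3  0 ]
  [ -3  0   3   9  1 ]
  [ -3  1   4  13  3 ]
R2 → R2 + 3·R1
  [  1  0  -1  -3  0 ]
  [  0  0   0   0  1 ]
  [ -3  1   4  13  3 ]
R3 → R3 + 3·R1
  [ 1  0  -1  -3  0 ]
  [ 0  0   0   0  1 ]
  [ 0  1   1   4  3 ]
R2 ↔ R3
  [ 1  0  -1  -3  0 ]
  [ 0  1   1   4  3 ]
  [ 0  0   0   0  1 ]
R2 → R2 − 3·R3
  [ 1  0  -1  -3  0 ]
  [ 0  1   1   4  0 ]
  [ 0  0   0   0  1 ]
The reduced form has 3 nonzero rows.

rank = 3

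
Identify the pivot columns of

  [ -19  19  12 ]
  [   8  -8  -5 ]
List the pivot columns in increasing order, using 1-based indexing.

1, 3

Multiply R1 by -1/19.
  [ 1  -1  -12/19 ]
  [ 8  -8      -5 ]
Subtract 8 times R1 from R2.
  [ 1  -1  -12/19 ]
  [ 0   0    1/19 ]
Multiply R2 by 19.
  [ 1  -1  -12/19 ]
  [ 0   0       1 ]
Add 12/19 times R2 to R1.
  [ 1  -1  0 ]
  [ 0   0  1 ]
Pivot columns are the columns containing a leading 1.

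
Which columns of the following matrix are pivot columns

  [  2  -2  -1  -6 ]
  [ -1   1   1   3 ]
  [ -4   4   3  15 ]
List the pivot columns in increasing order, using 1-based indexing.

1, 3, 4

ρ1 → 1/2·ρ1
  [  1  -1  -1/2  -3 ]
  [ -1   1     1   3 ]
  [ -4   4     3  15 ]
ρ2 → ρ2 + ρ1
  [  1  -1  -1/2  -3 ]
  [  0   0   1/2   0 ]
  [ -4   4     3  15 ]
ρ3 → ρ3 + 4·ρ1
  [ 1  -1  -1/2  -3 ]
  [ 0   0   1/2   0 ]
  [ 0   0     1   3 ]
ρ2 → 2·ρ2
  [ 1  -1  -1/2  -3 ]
  [ 0   0     1   0 ]
  [ 0   0     1   3 ]
ρ3 → ρ3 − ρ2
  [ 1  -1  -1/2  -3 ]
  [ 0   0     1   0 ]
  [ 0   0     0   3 ]
ρ3 → 1/3·ρ3
  [ 1  -1  -1/2  -3 ]
  [ 0   0     1   0 ]
  [ 0   0     0   1 ]
ρ1 → ρ1 + 3·ρ3
  [ 1  -1  -1/2  0 ]
  [ 0   0     1  0 ]
  [ 0   0     0  1 ]
ρ1 → ρ1 + 1/2·ρ2
  [ 1  -1  0  0 ]
  [ 0   0  1  0 ]
  [ 0   0  0  1 ]
Pivot columns are the columns containing a leading 1.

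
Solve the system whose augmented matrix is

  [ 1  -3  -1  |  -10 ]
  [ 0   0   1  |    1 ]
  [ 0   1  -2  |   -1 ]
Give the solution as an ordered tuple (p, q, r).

R2 <=> R3
  [ 1  -3  -1  |  -10 ]
  [ 0   1  -2  |   -1 ]
  [ 0   0   1  |    1 ]
R2 → R2 + 2·R3
  [ 1  -3  -1  |  -10 ]
  [ 0   1   0  |    1 ]
  [ 0   0   1  |    1 ]
R1 → R1 + R3
  [ 1  -3  0  |  -9 ]
  [ 0   1  0  |   1 ]
  [ 0   0  1  |   1 ]
R1 → R1 + 3·R2
  [ 1  0  0  |  -6 ]
  [ 0  1  0  |   1 ]
  [ 0  0  1  |   1 ]
Reading off the last column: p = -6, q = 1, r = 1.

(-6, 1, 1)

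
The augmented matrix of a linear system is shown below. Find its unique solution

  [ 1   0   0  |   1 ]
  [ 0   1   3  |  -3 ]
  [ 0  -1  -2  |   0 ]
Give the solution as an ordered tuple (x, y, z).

(1, 6, -3)

R3 := R3 + R2
  [ 1  0  0  |   1 ]
  [ 0  1  3  |  -3 ]
  [ 0  0  1  |  -3 ]
R2 := R2 − 3·R3
  [ 1  0  0  |   1 ]
  [ 0  1  0  |   6 ]
  [ 0  0  1  |  -3 ]
Reading off the last column: x = 1, y = 6, z = -3.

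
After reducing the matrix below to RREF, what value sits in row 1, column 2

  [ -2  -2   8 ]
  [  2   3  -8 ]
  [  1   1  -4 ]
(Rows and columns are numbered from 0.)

0

r1 → -1/2·r1
  [ 1  1  -4 ]
  [ 2  3  -8 ]
  [ 1  1  -4 ]
r2 → r2 − 2·r1
  [ 1  1  -4 ]
  [ 0  1   0 ]
  [ 1  1  -4 ]
r3 → r3 − r1
  [ 1  1  -4 ]
  [ 0  1   0 ]
  [ 0  0   0 ]
r1 → r1 − r2
  [ 1  0  -4 ]
  [ 0  1   0 ]
  [ 0  0   0 ]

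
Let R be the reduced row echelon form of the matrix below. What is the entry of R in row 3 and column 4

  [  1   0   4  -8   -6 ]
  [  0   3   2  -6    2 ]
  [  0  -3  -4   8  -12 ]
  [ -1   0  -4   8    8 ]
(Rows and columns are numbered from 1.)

R4 := R4 + R1
  [ 1   0   4  -8   -6 ]
  [ 0   3   2  -6    2 ]
  [ 0  -3  -4   8  -12 ]
  [ 0   0   0   0    2 ]
R2 := 1/3·R2
  [ 1   0    4  -8   -6 ]
  [ 0   1  2/3  -2  2/3 ]
  [ 0  -3   -4   8  -12 ]
  [ 0   0    0   0    2 ]
R3 := R3 + 3·R2
  [ 1  0    4  -8   -6 ]
  [ 0  1  2/3  -2  2/3 ]
  [ 0  0   -2   2  -10 ]
  [ 0  0    0   0    2 ]
R3 := -1/2·R3
  [ 1  0    4  -8   -6 ]
  [ 0  1  2/3  -2  2/3 ]
  [ 0  0    1  -1    5 ]
  [ 0  0    0   0    2 ]
R4 := 1/2·R4
  [ 1  0    4  -8   -6 ]
  [ 0  1  2/3  -2  2/3 ]
  [ 0  0    1  -1    5 ]
  [ 0  0    0   0    1 ]
R3 := R3 − 5·R4
  [ 1  0    4  -8   -6 ]
  [ 0  1  2/3  -2  2/3 ]
  [ 0  0    1  -1    0 ]
  [ 0  0    0   0    1 ]
R2 := R2 − 2/3·R4
  [ 1  0    4  -8  -6 ]
  [ 0  1  2/3  -2   0 ]
  [ 0  0    1  -1   0 ]
  [ 0  0    0   0   1 ]
R1 := R1 + 6·R4
  [ 1  0    4  -8  0 ]
  [ 0  1  2/3  -2  0 ]
  [ 0  0    1  -1  0 ]
  [ 0  0    0   0  1 ]
R2 := R2 − 2/3·R3
  [ 1  0  4    -8  0 ]
  [ 0  1  0  -4/3  0 ]
  [ 0  0  1    -1  0 ]
  [ 0  0  0     0  1 ]
R1 := R1 − 4·R3
  [ 1  0  0    -4  0 ]
  [ 0  1  0  -4/3  0 ]
  [ 0  0  1    -1  0 ]
  [ 0  0  0     0  1 ]

-1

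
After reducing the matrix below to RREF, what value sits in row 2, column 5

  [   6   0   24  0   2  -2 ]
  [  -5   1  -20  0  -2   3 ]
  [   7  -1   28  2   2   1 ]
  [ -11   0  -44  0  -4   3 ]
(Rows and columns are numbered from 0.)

ρ1 → 1/6·ρ1
  [   1   0    4  0  1/3  -1/3 ]
  [  -5   1  -20  0   -2     3 ]
  [   7  -1   28  2    2     1 ]
  [ -11   0  -44  0   -4     3 ]
ρ2 → ρ2 + 5·ρ1
  [   1   0    4  0   1/3  -1/3 ]
  [   0   1    0  0  -1/3   4/3 ]
  [   7  -1   28  2     2     1 ]
  [ -11   0  -44  0    -4     3 ]
ρ3 → ρ3 − 7·ρ1
  [   1   0    4  0   1/3  -1/3 ]
  [   0   1    0  0  -1/3   4/3 ]
  [   0  -1    0  2  -1/3  10/3 ]
  [ -11   0  -44  0    -4     3 ]
ρ4 → ρ4 + 11·ρ1
  [ 1   0  4  0   1/3  -1/3 ]
  [ 0   1  0  0  -1/3   4/3 ]
  [ 0  -1  0  2  -1/3  10/3 ]
  [ 0   0  0  0  -1/3  -2/3 ]
ρ3 → ρ3 + ρ2
  [ 1  0  4  0   1/3  -1/3 ]
  [ 0  1  0  0  -1/3   4/3 ]
  [ 0  0  0  2  -2/3  14/3 ]
  [ 0  0  0  0  -1/3  -2/3 ]
ρ3 → 1/2·ρ3
  [ 1  0  4  0   1/3  -1/3 ]
  [ 0  1  0  0  -1/3   4/3 ]
  [ 0  0  0  1  -1/3   7/3 ]
  [ 0  0  0  0  -1/3  -2/3 ]
ρ4 → -3·ρ4
  [ 1  0  4  0   1/3  -1/3 ]
  [ 0  1  0  0  -1/3   4/3 ]
  [ 0  0  0  1  -1/3   7/3 ]
  [ 0  0  0  0     1     2 ]
ρ3 → ρ3 + 1/3·ρ4
  [ 1  0  4  0   1/3  -1/3 ]
  [ 0  1  0  0  -1/3   4/3 ]
  [ 0  0  0  1     0     3 ]
  [ 0  0  0  0     1     2 ]
ρ2 → ρ2 + 1/3·ρ4
  [ 1  0  4  0  1/3  -1/3 ]
  [ 0  1  0  0    0     2 ]
  [ 0  0  0  1    0     3 ]
  [ 0  0  0  0    1     2 ]
ρ1 → ρ1 − 1/3·ρ4
  [ 1  0  4  0  0  -1 ]
  [ 0  1  0  0  0   2 ]
  [ 0  0  0  1  0   3 ]
  [ 0  0  0  0  1   2 ]

3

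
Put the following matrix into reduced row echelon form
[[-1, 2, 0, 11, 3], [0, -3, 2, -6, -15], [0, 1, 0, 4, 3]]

[[1, 0, 0, -3, 3], [0, 1, 0, 4, 3], [0, 0, 1, 3, -3]]

Multiply ρ1 by -1.
Multiply ρ2 by -1/3.
Subtract ρ2 from ρ3.
Multiply ρ3 by 3/2.
Add 2/3 times ρ3 to ρ2.
Add 2 times ρ2 to ρ1.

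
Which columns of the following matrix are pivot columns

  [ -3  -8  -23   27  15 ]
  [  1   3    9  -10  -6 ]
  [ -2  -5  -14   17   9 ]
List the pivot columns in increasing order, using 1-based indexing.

ρ1 -> -1/3·ρ1
  [  1  8/3  23/3   -9  -5 ]
  [  1    3     9  -10  -6 ]
  [ -2   -5   -14   17   9 ]
ρ2 -> ρ2 − ρ1
  [  1  8/3  23/3  -9  -5 ]
  [  0  1/3   4/3  -1  -1 ]
  [ -2   -5   -14  17   9 ]
ρ3 -> ρ3 + 2·ρ1
  [ 1  8/3  23/3  -9  -5 ]
  [ 0  1/3   4/3  -1  -1 ]
  [ 0  1/3   4/3  -1  -1 ]
ρ2 -> 3·ρ2
  [ 1  8/3  23/3  -9  -5 ]
  [ 0    1     4  -3  -3 ]
  [ 0  1/3   4/3  -1  -1 ]
ρ3 -> ρ3 − 1/3·ρ2
  [ 1  8/3  23/3  -9  -5 ]
  [ 0    1     4  -3  -3 ]
  [ 0    0     0   0   0 ]
ρ1 -> ρ1 − 8/3·ρ2
  [ 1  0  -3  -1   3 ]
  [ 0  1   4  -3  -3 ]
  [ 0  0   0   0   0 ]
Pivot columns are the columns containing a leading 1.

1, 2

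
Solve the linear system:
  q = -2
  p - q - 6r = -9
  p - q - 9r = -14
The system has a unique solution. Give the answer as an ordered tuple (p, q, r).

(-1, -2, 5/3)

Form the augmented matrix and row-reduce:
  [ 0   1   0  |   -2 ]
  [ 1  -1  -6  |   -9 ]
  [ 1  -1  -9  |  -14 ]
ρ1 ↔ ρ2
  [ 1  -1  -6  |   -9 ]
  [ 0   1   0  |   -2 ]
  [ 1  -1  -9  |  -14 ]
ρ3 -> ρ3 − ρ1
  [ 1  -1  -6  |  -9 ]
  [ 0   1   0  |  -2 ]
  [ 0   0  -3  |  -5 ]
ρ3 -> -1/3·ρ3
  [ 1  -1  -6  |   -9 ]
  [ 0   1   0  |   -2 ]
  [ 0   0   1  |  5/3 ]
ρ1 -> ρ1 + 6·ρ3
  [ 1  -1  0  |    1 ]
  [ 0   1  0  |   -2 ]
  [ 0   0  1  |  5/3 ]
ρ1 -> ρ1 + ρ2
  [ 1  0  0  |   -1 ]
  [ 0  1  0  |   -2 ]
  [ 0  0  1  |  5/3 ]
Reading off the last column: p = -1, q = -2, r = 5/3.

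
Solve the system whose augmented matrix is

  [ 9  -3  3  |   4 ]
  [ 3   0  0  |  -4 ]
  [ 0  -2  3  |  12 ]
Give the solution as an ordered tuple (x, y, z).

r1 := 1/9·r1
  [ 1  -1/3  1/3  |  4/9 ]
  [ 3     0    0  |   -4 ]
  [ 0    -2    3  |   12 ]
r2 := r2 − 3·r1
  [ 1  -1/3  1/3  |    4/9 ]
  [ 0     1   -1  |  -16/3 ]
  [ 0    -2    3  |     12 ]
r3 := r3 + 2·r2
  [ 1  -1/3  1/3  |    4/9 ]
  [ 0     1   -1  |  -16/3 ]
  [ 0     0    1  |    4/3 ]
r2 := r2 + r3
  [ 1  -1/3  1/3  |  4/9 ]
  [ 0     1    0  |   -4 ]
  [ 0     0    1  |  4/3 ]
r1 := r1 − 1/3·r3
  [ 1  -1/3  0  |    0 ]
  [ 0     1  0  |   -4 ]
  [ 0     0  1  |  4/3 ]
r1 := r1 + 1/3·r2
  [ 1  0  0  |  -4/3 ]
  [ 0  1  0  |    -4 ]
  [ 0  0  1  |   4/3 ]
Reading off the last column: x = -4/3, y = -4, z = 4/3.

(-4/3, -4, 4/3)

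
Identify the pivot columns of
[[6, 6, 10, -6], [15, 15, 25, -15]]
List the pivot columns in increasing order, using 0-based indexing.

0

R1 ← 1/6·R1
R2 ← R2 − 15·R1
Pivot columns are the columns containing a leading 1.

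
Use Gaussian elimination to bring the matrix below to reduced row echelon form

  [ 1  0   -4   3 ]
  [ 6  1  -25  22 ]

r2 := r2 − 6·r1
  [ 1  0  -4  3 ]
  [ 0  1  -1  4 ]

[[1, 0, -4, 3], [0, 1, -1, 4]]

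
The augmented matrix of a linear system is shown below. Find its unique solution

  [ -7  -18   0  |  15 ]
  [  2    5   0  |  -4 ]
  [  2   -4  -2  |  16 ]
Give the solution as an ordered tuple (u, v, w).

r1 ← -1/7·r1
  [ 1  18/7   0  |  -15/7 ]
  [ 2     5   0  |     -4 ]
  [ 2    -4  -2  |     16 ]
r2 ← r2 − 2·r1
  [ 1  18/7   0  |  -15/7 ]
  [ 0  -1/7   0  |    2/7 ]
  [ 2    -4  -2  |     16 ]
r3 ← r3 − 2·r1
  [ 1   18/7   0  |  -15/7 ]
  [ 0   -1/7   0  |    2/7 ]
  [ 0  -64/7  -2  |  142/7 ]
r2 ← -7·r2
  [ 1   18/7   0  |  -15/7 ]
  [ 0      1   0  |     -2 ]
  [ 0  -64/7  -2  |  142/7 ]
r3 ← r3 + 64/7·r2
  [ 1  18/7   0  |  -15/7 ]
  [ 0     1   0  |     -2 ]
  [ 0     0  -2  |      2 ]
r3 ← -1/2·r3
  [ 1  18/7  0  |  -15/7 ]
  [ 0     1  0  |     -2 ]
  [ 0     0  1  |     -1 ]
r1 ← r1 − 18/7·r2
  [ 1  0  0  |   3 ]
  [ 0  1  0  |  -2 ]
  [ 0  0  1  |  -1 ]
Reading off the last column: u = 3, v = -2, w = -1.

(3, -2, -1)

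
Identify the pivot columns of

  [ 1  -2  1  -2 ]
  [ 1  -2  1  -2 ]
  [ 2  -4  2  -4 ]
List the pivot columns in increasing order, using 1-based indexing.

R2 -> R2 − R1
  [ 1  -2  1  -2 ]
  [ 0   0  0   0 ]
  [ 2  -4  2  -4 ]
R3 -> R3 − 2·R1
  [ 1  -2  1  -2 ]
  [ 0   0  0   0 ]
  [ 0   0  0   0 ]
Pivot columns are the columns containing a leading 1.

1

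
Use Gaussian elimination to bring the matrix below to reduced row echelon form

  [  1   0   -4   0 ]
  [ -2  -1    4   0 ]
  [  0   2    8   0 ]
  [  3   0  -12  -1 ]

[[1, 0, -4, 0], [0, 1, 4, 0], [0, 0, 0, 1], [0, 0, 0, 0]]

Add 2 times ρ1 to ρ2.
Subtract 3 times ρ1 from ρ4.
Multiply ρ2 by -1.
Subtract 2 times ρ2 from ρ3.
Swap ρ3 and ρ4.
Multiply ρ3 by -1.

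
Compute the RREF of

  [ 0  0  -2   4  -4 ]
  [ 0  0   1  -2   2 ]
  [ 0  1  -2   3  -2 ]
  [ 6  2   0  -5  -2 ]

[[1, 0, 0, -1/2, -1], [0, 1, 0, -1, 2], [0, 0, 1, -2, 2], [0, 0, 0, 0, 0]]

R1 <-> R4
  [ 6  2   0  -5  -2 ]
  [ 0  0   1  -2   2 ]
  [ 0  1  -2   3  -2 ]
  [ 0  0  -2   4  -4 ]
R1 -> 1/6·R1
  [ 1  1/3   0  -5/6  -1/3 ]
  [ 0    0   1    -2     2 ]
  [ 0    1  -2     3    -2 ]
  [ 0    0  -2     4    -4 ]
R2 <-> R3
  [ 1  1/3   0  -5/6  -1/3 ]
  [ 0    1  -2     3    -2 ]
  [ 0    0   1    -2     2 ]
  [ 0    0  -2     4    -4 ]
R4 -> R4 + 2·R3
  [ 1  1/3   0  -5/6  -1/3 ]
  [ 0    1  -2     3    -2 ]
  [ 0    0   1    -2     2 ]
  [ 0    0   0     0     0 ]
R2 -> R2 + 2·R3
  [ 1  1/3  0  -5/6  -1/3 ]
  [ 0    1  0    -1     2 ]
  [ 0    0  1    -2     2 ]
  [ 0    0  0     0     0 ]
R1 -> R1 − 1/3·R2
  [ 1  0  0  -1/2  -1 ]
  [ 0  1  0    -1   2 ]
  [ 0  0  1    -2   2 ]
  [ 0  0  0     0   0 ]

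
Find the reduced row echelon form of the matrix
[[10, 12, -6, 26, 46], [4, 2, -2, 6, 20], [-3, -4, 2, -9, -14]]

[[1, 0, 0, -1, 4], [0, 1, 0, 1, -1], [0, 0, 1, -4, -3]]

ρ1 ← 1/10·ρ1
ρ2 ← ρ2 − 4·ρ1
ρ3 ← ρ3 + 3·ρ1
ρ2 ← -5/14·ρ2
ρ3 ← ρ3 + 2/5·ρ2
ρ3 ← 7·ρ3
ρ2 ← ρ2 + 1/7·ρ3
ρ1 ← ρ1 + 3/5·ρ3
ρ1 ← ρ1 − 6/5·ρ2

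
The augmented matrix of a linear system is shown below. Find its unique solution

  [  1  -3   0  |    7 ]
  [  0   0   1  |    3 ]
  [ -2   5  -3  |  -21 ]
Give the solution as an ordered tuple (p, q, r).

r3 := r3 + 2·r1
  [ 1  -3   0  |   7 ]
  [ 0   0   1  |   3 ]
  [ 0  -1  -3  |  -7 ]
r2 ↔ r3
  [ 1  -3   0  |   7 ]
  [ 0  -1  -3  |  -7 ]
  [ 0   0   1  |   3 ]
r2 := -1·r2
  [ 1  -3  0  |  7 ]
  [ 0   1  3  |  7 ]
  [ 0   0  1  |  3 ]
r2 := r2 − 3·r3
  [ 1  -3  0  |   7 ]
  [ 0   1  0  |  -2 ]
  [ 0   0  1  |   3 ]
r1 := r1 + 3·r2
  [ 1  0  0  |   1 ]
  [ 0  1  0  |  -2 ]
  [ 0  0  1  |   3 ]
Reading off the last column: p = 1, q = -2, r = 3.

(1, -2, 3)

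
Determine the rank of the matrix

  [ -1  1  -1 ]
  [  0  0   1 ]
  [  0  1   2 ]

ρ1 → -1·ρ1
  [ 1  -1  1 ]
  [ 0   0  1 ]
  [ 0   1  2 ]
ρ2 <-> ρ3
  [ 1  -1  1 ]
  [ 0   1  2 ]
  [ 0   0  1 ]
ρ2 → ρ2 − 2·ρ3
  [ 1  -1  1 ]
  [ 0   1  0 ]
  [ 0   0  1 ]
ρ1 → ρ1 − ρ3
  [ 1  -1  0 ]
  [ 0   1  0 ]
  [ 0   0  1 ]
ρ1 → ρ1 + ρ2
  [ 1  0  0 ]
  [ 0  1  0 ]
  [ 0  0  1 ]
The reduced form has 3 nonzero rows.

rank = 3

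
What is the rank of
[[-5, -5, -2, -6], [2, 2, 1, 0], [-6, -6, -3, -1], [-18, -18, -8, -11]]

ρ1 := -1/5·ρ1
  [   1    1  2/5  6/5 ]
  [   2    2    1    0 ]
  [  -6   -6   -3   -1 ]
  [ -18  -18   -8  -11 ]
ρ2 := ρ2 − 2·ρ1
  [   1    1  2/5    6/5 ]
  [   0    0  1/5  -12/5 ]
  [  -6   -6   -3     -1 ]
  [ -18  -18   -8    -11 ]
ρ3 := ρ3 + 6·ρ1
  [   1    1   2/5    6/5 ]
  [   0    0   1/5  -12/5 ]
  [   0    0  -3/5   31/5 ]
  [ -18  -18    -8    -11 ]
ρ4 := ρ4 + 18·ρ1
  [ 1  1   2/5    6/5 ]
  [ 0  0   1/5  -12/5 ]
  [ 0  0  -3/5   31/5 ]
  [ 0  0  -4/5   53/5 ]
ρ2 := 5·ρ2
  [ 1  1   2/5   6/5 ]
  [ 0  0     1   -12 ]
  [ 0  0  -3/5  31/5 ]
  [ 0  0  -4/5  53/5 ]
ρ3 := ρ3 + 3/5·ρ2
  [ 1  1   2/5   6/5 ]
  [ 0  0     1   -12 ]
  [ 0  0     0    -1 ]
  [ 0  0  -4/5  53/5 ]
ρ4 := ρ4 + 4/5·ρ2
  [ 1  1  2/5  6/5 ]
  [ 0  0    1  -12 ]
  [ 0  0    0   -1 ]
  [ 0  0    0    1 ]
ρ3 := -1·ρ3
  [ 1  1  2/5  6/5 ]
  [ 0  0    1  -12 ]
  [ 0  0    0    1 ]
  [ 0  0    0    1 ]
ρ4 := ρ4 − ρ3
  [ 1  1  2/5  6/5 ]
  [ 0  0    1  -12 ]
  [ 0  0    0    1 ]
  [ 0  0    0    0 ]
ρ2 := ρ2 + 12·ρ3
  [ 1  1  2/5  6/5 ]
  [ 0  0    1    0 ]
  [ 0  0    0    1 ]
  [ 0  0    0    0 ]
ρ1 := ρ1 − 6/5·ρ3
  [ 1  1  2/5  0 ]
  [ 0  0    1  0 ]
  [ 0  0    0  1 ]
  [ 0  0    0  0 ]
ρ1 := ρ1 − 2/5·ρ2
  [ 1  1  0  0 ]
  [ 0  0  1  0 ]
  [ 0  0  0  1 ]
  [ 0  0  0  0 ]
The reduced form has 3 nonzero rows.

rank = 3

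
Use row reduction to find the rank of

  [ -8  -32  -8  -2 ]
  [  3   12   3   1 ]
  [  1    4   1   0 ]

r1 ← -1/8·r1
  [ 1   4  1  1/4 ]
  [ 3  12  3    1 ]
  [ 1   4  1    0 ]
r2 ← r2 − 3·r1
  [ 1  4  1  1/4 ]
  [ 0  0  0  1/4 ]
  [ 1  4  1    0 ]
r3 ← r3 − r1
  [ 1  4  1   1/4 ]
  [ 0  0  0   1/4 ]
  [ 0  0  0  -1/4 ]
r2 ← 4·r2
  [ 1  4  1   1/4 ]
  [ 0  0  0     1 ]
  [ 0  0  0  -1/4 ]
r3 ← r3 + 1/4·r2
  [ 1  4  1  1/4 ]
  [ 0  0  0    1 ]
  [ 0  0  0    0 ]
r1 ← r1 − 1/4·r2
  [ 1  4  1  0 ]
  [ 0  0  0  1 ]
  [ 0  0  0  0 ]
The reduced form has 2 nonzero rows.

rank = 2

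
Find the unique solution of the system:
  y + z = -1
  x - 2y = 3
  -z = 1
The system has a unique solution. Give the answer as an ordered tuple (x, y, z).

(3, 0, -1)

Form the augmented matrix and row-reduce:
  [ 0   1   1  |  -1 ]
  [ 1  -2   0  |   3 ]
  [ 0   0  -1  |   1 ]
Swap R1 and R2.
  [ 1  -2   0  |   3 ]
  [ 0   1   1  |  -1 ]
  [ 0   0  -1  |   1 ]
Multiply R3 by -1.
  [ 1  -2  0  |   3 ]
  [ 0   1  1  |  -1 ]
  [ 0   0  1  |  -1 ]
Subtract R3 from R2.
  [ 1  -2  0  |   3 ]
  [ 0   1  0  |   0 ]
  [ 0   0  1  |  -1 ]
Add 2 times R2 to R1.
  [ 1  0  0  |   3 ]
  [ 0  1  0  |   0 ]
  [ 0  0  1  |  -1 ]
Reading off the last column: x = 3, y = 0, z = -1.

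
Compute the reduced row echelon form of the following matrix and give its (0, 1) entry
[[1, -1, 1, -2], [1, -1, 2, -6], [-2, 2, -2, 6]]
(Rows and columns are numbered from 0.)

R2 := R2 − R1
  [  1  -1   1  -2 ]
  [  0   0   1  -4 ]
  [ -2   2  -2   6 ]
R3 := R3 + 2·R1
  [ 1  -1  1  -2 ]
  [ 0   0  1  -4 ]
  [ 0   0  0   2 ]
R3 := 1/2·R3
  [ 1  -1  1  -2 ]
  [ 0   0  1  -4 ]
  [ 0   0  0   1 ]
R2 := R2 + 4·R3
  [ 1  -1  1  -2 ]
  [ 0   0  1   0 ]
  [ 0   0  0   1 ]
R1 := R1 + 2·R3
  [ 1  -1  1  0 ]
  [ 0   0  1  0 ]
  [ 0   0  0  1 ]
R1 := R1 − R2
  [ 1  -1  0  0 ]
  [ 0   0  1  0 ]
  [ 0   0  0  1 ]

-1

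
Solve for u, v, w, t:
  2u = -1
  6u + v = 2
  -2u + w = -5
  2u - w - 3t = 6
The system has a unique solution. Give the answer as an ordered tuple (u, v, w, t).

(-1/2, 5, -6, -1/3)

Form the augmented matrix and row-reduce:
  [  2  0   0   0  |  -1 ]
  [  6  1   0   0  |   2 ]
  [ -2  0   1   0  |  -5 ]
  [  2  0  -1  -3  |   6 ]
r1 := 1/2·r1
  [  1  0   0   0  |  -1/2 ]
  [  6  1   0   0  |     2 ]
  [ -2  0   1   0  |    -5 ]
  [  2  0  -1  -3  |     6 ]
r2 := r2 − 6·r1
  [  1  0   0   0  |  -1/2 ]
  [  0  1   0   0  |     5 ]
  [ -2  0   1   0  |    -5 ]
  [  2  0  -1  -3  |     6 ]
r3 := r3 + 2·r1
  [ 1  0   0   0  |  -1/2 ]
  [ 0  1   0   0  |     5 ]
  [ 0  0   1   0  |    -6 ]
  [ 2  0  -1  -3  |     6 ]
r4 := r4 − 2·r1
  [ 1  0   0   0  |  -1/2 ]
  [ 0  1   0   0  |     5 ]
  [ 0  0   1   0  |    -6 ]
  [ 0  0  -1  -3  |     7 ]
r4 := r4 + r3
  [ 1  0  0   0  |  -1/2 ]
  [ 0  1  0   0  |     5 ]
  [ 0  0  1   0  |    -6 ]
  [ 0  0  0  -3  |     1 ]
r4 := -1/3·r4
  [ 1  0  0  0  |  -1/2 ]
  [ 0  1  0  0  |     5 ]
  [ 0  0  1  0  |    -6 ]
  [ 0  0  0  1  |  -1/3 ]
Reading off the last column: u = -1/2, v = 5, w = -6, t = -1/3.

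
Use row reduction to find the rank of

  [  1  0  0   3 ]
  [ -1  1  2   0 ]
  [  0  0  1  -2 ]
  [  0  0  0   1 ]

ρ2 → ρ2 + ρ1
  [ 1  0  0   3 ]
  [ 0  1  2   3 ]
  [ 0  0  1  -2 ]
  [ 0  0  0   1 ]
ρ3 → ρ3 + 2·ρ4
  [ 1  0  0  3 ]
  [ 0  1  2  3 ]
  [ 0  0  1  0 ]
  [ 0  0  0  1 ]
ρ2 → ρ2 − 3·ρ4
  [ 1  0  0  3 ]
  [ 0  1  2  0 ]
  [ 0  0  1  0 ]
  [ 0  0  0  1 ]
ρ1 → ρ1 − 3·ρ4
  [ 1  0  0  0 ]
  [ 0  1  2  0 ]
  [ 0  0  1  0 ]
  [ 0  0  0  1 ]
ρ2 → ρ2 − 2·ρ3
  [ 1  0  0  0 ]
  [ 0  1  0  0 ]
  [ 0  0  1  0 ]
  [ 0  0  0  1 ]
The reduced form has 4 nonzero rows.

rank = 4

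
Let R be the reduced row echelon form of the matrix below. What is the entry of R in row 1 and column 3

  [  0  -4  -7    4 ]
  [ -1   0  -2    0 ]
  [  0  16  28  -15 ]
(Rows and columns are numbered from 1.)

r1 <-> r2
  [ -1   0  -2    0 ]
  [  0  -4  -7    4 ]
  [  0  16  28  -15 ]
r1 ← -1·r1
  [ 1   0   2    0 ]
  [ 0  -4  -7    4 ]
  [ 0  16  28  -15 ]
r2 ← -1/4·r2
  [ 1   0    2    0 ]
  [ 0   1  7/4   -1 ]
  [ 0  16   28  -15 ]
r3 ← r3 − 16·r2
  [ 1  0    2   0 ]
  [ 0  1  7/4  -1 ]
  [ 0  0    0   1 ]
r2 ← r2 + r3
  [ 1  0    2  0 ]
  [ 0  1  7/4  0 ]
  [ 0  0    0  1 ]

2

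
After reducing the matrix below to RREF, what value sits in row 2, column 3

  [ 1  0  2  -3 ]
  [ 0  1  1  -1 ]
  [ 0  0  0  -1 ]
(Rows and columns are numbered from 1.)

R3 ← -1·R3
  [ 1  0  2  -3 ]
  [ 0  1  1  -1 ]
  [ 0  0  0   1 ]
R2 ← R2 + R3
  [ 1  0  2  -3 ]
  [ 0  1  1   0 ]
  [ 0  0  0   1 ]
R1 ← R1 + 3·R3
  [ 1  0  2  0 ]
  [ 0  1  1  0 ]
  [ 0  0  0  1 ]

1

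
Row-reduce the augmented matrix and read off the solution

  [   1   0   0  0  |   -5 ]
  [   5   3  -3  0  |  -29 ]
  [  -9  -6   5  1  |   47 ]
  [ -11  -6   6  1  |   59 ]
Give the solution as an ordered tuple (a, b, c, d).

Subtract 5 times ρ1 from ρ2.
  [   1   0   0  0  |  -5 ]
  [   0   3  -3  0  |  -4 ]
  [  -9  -6   5  1  |  47 ]
  [ -11  -6   6  1  |  59 ]
Add 9 times ρ1 to ρ3.
  [   1   0   0  0  |  -5 ]
  [   0   3  -3  0  |  -4 ]
  [   0  -6   5  1  |   2 ]
  [ -11  -6   6  1  |  59 ]
Add 11 times ρ1 to ρ4.
  [ 1   0   0  0  |  -5 ]
  [ 0   3  -3  0  |  -4 ]
  [ 0  -6   5  1  |   2 ]
  [ 0  -6   6  1  |   4 ]
Multiply ρ2 by 1/3.
  [ 1   0   0  0  |    -5 ]
  [ 0   1  -1  0  |  -4/3 ]
  [ 0  -6   5  1  |     2 ]
  [ 0  -6   6  1  |     4 ]
Add 6 times ρ2 to ρ3.
  [ 1   0   0  0  |    -5 ]
  [ 0   1  -1  0  |  -4/3 ]
  [ 0   0  -1  1  |    -6 ]
  [ 0  -6   6  1  |     4 ]
Add 6 times ρ2 to ρ4.
  [ 1  0   0  0  |    -5 ]
  [ 0  1  -1  0  |  -4/3 ]
  [ 0  0  -1  1  |    -6 ]
  [ 0  0   0  1  |    -4 ]
Multiply ρ3 by -1.
  [ 1  0   0   0  |    -5 ]
  [ 0  1  -1   0  |  -4/3 ]
  [ 0  0   1  -1  |     6 ]
  [ 0  0   0   1  |    -4 ]
Add ρ4 to ρ3.
  [ 1  0   0  0  |    -5 ]
  [ 0  1  -1  0  |  -4/3 ]
  [ 0  0   1  0  |     2 ]
  [ 0  0   0  1  |    -4 ]
Add ρ3 to ρ2.
  [ 1  0  0  0  |   -5 ]
  [ 0  1  0  0  |  2/3 ]
  [ 0  0  1  0  |    2 ]
  [ 0  0  0  1  |   -4 ]
Reading off the last column: a = -5, b = 2/3, c = 2, d = -4.

(-5, 2/3, 2, -4)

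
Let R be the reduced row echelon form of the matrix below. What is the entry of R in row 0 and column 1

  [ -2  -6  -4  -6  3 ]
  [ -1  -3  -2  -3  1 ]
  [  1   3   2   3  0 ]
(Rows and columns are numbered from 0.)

3

R1 ← -1/2·R1
  [  1   3   2   3  -3/2 ]
  [ -1  -3  -2  -3     1 ]
  [  1   3   2   3     0 ]
R2 ← R2 + R1
  [ 1  3  2  3  -3/2 ]
  [ 0  0  0  0  -1/2 ]
  [ 1  3  2  3     0 ]
R3 ← R3 − R1
  [ 1  3  2  3  -3/2 ]
  [ 0  0  0  0  -1/2 ]
  [ 0  0  0  0   3/2 ]
R2 ← -2·R2
  [ 1  3  2  3  -3/2 ]
  [ 0  0  0  0     1 ]
  [ 0  0  0  0   3/2 ]
R3 ← R3 − 3/2·R2
  [ 1  3  2  3  -3/2 ]
  [ 0  0  0  0     1 ]
  [ 0  0  0  0     0 ]
R1 ← R1 + 3/2·R2
  [ 1  3  2  3  0 ]
  [ 0  0  0  0  1 ]
  [ 0  0  0  0  0 ]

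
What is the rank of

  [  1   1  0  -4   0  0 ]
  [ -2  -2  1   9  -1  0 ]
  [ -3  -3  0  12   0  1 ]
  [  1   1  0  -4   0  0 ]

Add 2 times R1 to R2.
  [  1   1  0  -4   0  0 ]
  [  0   0  1   1  -1  0 ]
  [ -3  -3  0  12   0  1 ]
  [  1   1  0  -4   0  0 ]
Add 3 times R1 to R3.
  [ 1  1  0  -4   0  0 ]
  [ 0  0  1   1  -1  0 ]
  [ 0  0  0   0   0  1 ]
  [ 1  1  0  -4   0  0 ]
Subtract R1 from R4.
  [ 1  1  0  -4   0  0 ]
  [ 0  0  1   1  -1  0 ]
  [ 0  0  0   0   0  1 ]
  [ 0  0  0   0   0  0 ]
The reduced form has 3 nonzero rows.

rank = 3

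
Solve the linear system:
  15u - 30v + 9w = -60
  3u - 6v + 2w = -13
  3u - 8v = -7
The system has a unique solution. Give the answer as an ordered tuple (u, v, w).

Form the augmented matrix and row-reduce:
  [ 15  -30  9  |  -60 ]
  [  3   -6  2  |  -13 ]
  [  3   -8  0  |   -7 ]
R1 ← 1/15·R1
  [ 1  -2  3/5  |   -4 ]
  [ 3  -6    2  |  -13 ]
  [ 3  -8    0  |   -7 ]
R2 ← R2 − 3·R1
  [ 1  -2  3/5  |  -4 ]
  [ 0   0  1/5  |  -1 ]
  [ 3  -8    0  |  -7 ]
R3 ← R3 − 3·R1
  [ 1  -2   3/5  |  -4 ]
  [ 0   0   1/5  |  -1 ]
  [ 0  -2  -9/5  |   5 ]
R2 ↔ R3
  [ 1  -2   3/5  |  -4 ]
  [ 0  -2  -9/5  |   5 ]
  [ 0   0   1/5  |  -1 ]
R2 ← -1/2·R2
  [ 1  -2   3/5  |    -4 ]
  [ 0   1  9/10  |  -5/2 ]
  [ 0   0   1/5  |    -1 ]
R3 ← 5·R3
  [ 1  -2   3/5  |    -4 ]
  [ 0   1  9/10  |  -5/2 ]
  [ 0   0     1  |    -5 ]
R2 ← R2 − 9/10·R3
  [ 1  -2  3/5  |  -4 ]
  [ 0   1    0  |   2 ]
  [ 0   0    1  |  -5 ]
R1 ← R1 − 3/5·R3
  [ 1  -2  0  |  -1 ]
  [ 0   1  0  |   2 ]
  [ 0   0  1  |  -5 ]
R1 ← R1 + 2·R2
  [ 1  0  0  |   3 ]
  [ 0  1  0  |   2 ]
  [ 0  0  1  |  -5 ]
Reading off the last column: u = 3, v = 2, w = -5.

(3, 2, -5)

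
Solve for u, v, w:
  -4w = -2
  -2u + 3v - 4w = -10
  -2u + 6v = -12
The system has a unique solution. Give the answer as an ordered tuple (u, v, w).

(2, -4/3, 1/2)

Form the augmented matrix and row-reduce:
  [  0  0  -4  |   -2 ]
  [ -2  3  -4  |  -10 ]
  [ -2  6   0  |  -12 ]
R1 ↔ R2
  [ -2  3  -4  |  -10 ]
  [  0  0  -4  |   -2 ]
  [ -2  6   0  |  -12 ]
R1 ← -1/2·R1
  [  1  -3/2   2  |    5 ]
  [  0     0  -4  |   -2 ]
  [ -2     6   0  |  -12 ]
R3 ← R3 + 2·R1
  [ 1  -3/2   2  |   5 ]
  [ 0     0  -4  |  -2 ]
  [ 0     3   4  |  -2 ]
R2 ↔ R3
  [ 1  -3/2   2  |   5 ]
  [ 0     3   4  |  -2 ]
  [ 0     0  -4  |  -2 ]
R2 ← 1/3·R2
  [ 1  -3/2    2  |     5 ]
  [ 0     1  4/3  |  -2/3 ]
  [ 0     0   -4  |    -2 ]
R3 ← -1/4·R3
  [ 1  -3/2    2  |     5 ]
  [ 0     1  4/3  |  -2/3 ]
  [ 0     0    1  |   1/2 ]
R2 ← R2 − 4/3·R3
  [ 1  -3/2  2  |     5 ]
  [ 0     1  0  |  -4/3 ]
  [ 0     0  1  |   1/2 ]
R1 ← R1 − 2·R3
  [ 1  -3/2  0  |     4 ]
  [ 0     1  0  |  -4/3 ]
  [ 0     0  1  |   1/2 ]
R1 ← R1 + 3/2·R2
  [ 1  0  0  |     2 ]
  [ 0  1  0  |  -4/3 ]
  [ 0  0  1  |   1/2 ]
Reading off the last column: u = 2, v = -4/3, w = 1/2.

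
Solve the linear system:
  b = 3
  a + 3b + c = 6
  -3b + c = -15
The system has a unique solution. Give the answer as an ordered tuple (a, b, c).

(3, 3, -6)

Form the augmented matrix and row-reduce:
  [ 0   1  0  |    3 ]
  [ 1   3  1  |    6 ]
  [ 0  -3  1  |  -15 ]
R1 <-> R2
  [ 1   3  1  |    6 ]
  [ 0   1  0  |    3 ]
  [ 0  -3  1  |  -15 ]
R3 -> R3 + 3·R2
  [ 1  3  1  |   6 ]
  [ 0  1  0  |   3 ]
  [ 0  0  1  |  -6 ]
R1 -> R1 − R3
  [ 1  3  0  |  12 ]
  [ 0  1  0  |   3 ]
  [ 0  0  1  |  -6 ]
R1 -> R1 − 3·R2
  [ 1  0  0  |   3 ]
  [ 0  1  0  |   3 ]
  [ 0  0  1  |  -6 ]
Reading off the last column: a = 3, b = 3, c = -6.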